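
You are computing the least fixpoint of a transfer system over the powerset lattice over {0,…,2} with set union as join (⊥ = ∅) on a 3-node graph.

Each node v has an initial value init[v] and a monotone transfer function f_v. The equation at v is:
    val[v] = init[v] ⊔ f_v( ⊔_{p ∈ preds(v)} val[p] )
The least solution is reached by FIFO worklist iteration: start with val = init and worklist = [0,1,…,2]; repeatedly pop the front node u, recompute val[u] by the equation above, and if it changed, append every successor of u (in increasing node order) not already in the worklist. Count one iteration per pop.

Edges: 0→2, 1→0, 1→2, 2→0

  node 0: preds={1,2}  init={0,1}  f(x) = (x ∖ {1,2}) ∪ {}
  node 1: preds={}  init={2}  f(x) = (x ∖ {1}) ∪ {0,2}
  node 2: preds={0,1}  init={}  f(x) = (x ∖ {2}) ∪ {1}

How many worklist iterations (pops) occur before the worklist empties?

Worklist (4 pops):
  #1 pop 0: in={2} → {0,1} (no change)
  #2 pop 1: in={} → {0,2} (was {2}); enqueue [0]
  #3 pop 2: in={0,1,2} → {0,1} (was {}); enqueue []
  #4 pop 0: in={0,1,2} → {0,1} (no change)

Fixpoint:
  val[0] = {0,1}
  val[1] = {0,2}
  val[2] = {0,1}

4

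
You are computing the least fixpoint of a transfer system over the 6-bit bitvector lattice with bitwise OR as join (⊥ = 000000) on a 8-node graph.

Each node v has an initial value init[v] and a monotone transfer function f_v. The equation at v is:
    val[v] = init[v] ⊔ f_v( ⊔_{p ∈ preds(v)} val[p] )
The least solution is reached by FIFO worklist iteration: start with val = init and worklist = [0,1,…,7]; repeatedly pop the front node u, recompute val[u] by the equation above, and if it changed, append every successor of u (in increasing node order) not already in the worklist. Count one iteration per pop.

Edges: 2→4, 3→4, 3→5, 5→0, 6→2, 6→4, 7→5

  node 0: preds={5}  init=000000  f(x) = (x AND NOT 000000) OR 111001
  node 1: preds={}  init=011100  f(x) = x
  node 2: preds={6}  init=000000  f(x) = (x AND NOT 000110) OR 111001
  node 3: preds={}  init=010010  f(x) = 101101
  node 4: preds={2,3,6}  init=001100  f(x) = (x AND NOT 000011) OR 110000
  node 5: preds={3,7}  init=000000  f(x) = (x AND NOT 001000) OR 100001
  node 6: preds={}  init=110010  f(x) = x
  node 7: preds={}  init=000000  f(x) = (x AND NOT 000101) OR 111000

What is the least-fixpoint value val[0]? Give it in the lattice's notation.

Worklist (10 pops):
  #1 pop 0: in=000000 → 111001 (was 000000); enqueue []
  #2 pop 1: in=000000 → 011100 (no change)
  #3 pop 2: in=110010 → 111001 (was 000000); enqueue []
  #4 pop 3: in=000000 → 111111 (was 010010); enqueue []
  #5 pop 4: in=111111 → 111100 (was 001100); enqueue []
  #6 pop 5: in=111111 → 110111 (was 000000); enqueue [0]
  #7 pop 6: in=000000 → 110010 (no change)
  #8 pop 7: in=000000 → 111000 (was 000000); enqueue [5]
  #9 pop 0: in=110111 → 111111 (was 111001); enqueue []
  #10 pop 5: in=111111 → 110111 (no change)

Fixpoint:
  val[0] = 111111
  val[1] = 011100
  val[2] = 111001
  val[3] = 111111
  val[4] = 111100
  val[5] = 110111
  val[6] = 110010
  val[7] = 111000

111111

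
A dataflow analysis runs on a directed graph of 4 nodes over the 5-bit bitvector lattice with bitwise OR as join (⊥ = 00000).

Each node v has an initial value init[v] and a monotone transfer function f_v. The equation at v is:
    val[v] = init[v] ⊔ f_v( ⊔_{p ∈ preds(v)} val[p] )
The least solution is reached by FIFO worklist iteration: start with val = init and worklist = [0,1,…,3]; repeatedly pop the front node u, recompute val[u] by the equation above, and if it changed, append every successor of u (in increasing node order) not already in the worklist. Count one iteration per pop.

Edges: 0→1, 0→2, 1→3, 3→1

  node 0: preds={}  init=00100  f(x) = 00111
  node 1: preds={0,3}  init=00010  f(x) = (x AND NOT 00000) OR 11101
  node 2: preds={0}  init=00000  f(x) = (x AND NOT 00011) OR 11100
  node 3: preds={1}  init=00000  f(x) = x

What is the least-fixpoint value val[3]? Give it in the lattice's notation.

11111

Worklist (5 pops):
  #1 pop 0: in=00000 → 00111 (was 00100); enqueue []
  #2 pop 1: in=00111 → 11111 (was 00010); enqueue []
  #3 pop 2: in=00111 → 11100 (was 00000); enqueue []
  #4 pop 3: in=11111 → 11111 (was 00000); enqueue [1]
  #5 pop 1: in=11111 → 11111 (no change)

Fixpoint:
  val[0] = 00111
  val[1] = 11111
  val[2] = 11100
  val[3] = 11111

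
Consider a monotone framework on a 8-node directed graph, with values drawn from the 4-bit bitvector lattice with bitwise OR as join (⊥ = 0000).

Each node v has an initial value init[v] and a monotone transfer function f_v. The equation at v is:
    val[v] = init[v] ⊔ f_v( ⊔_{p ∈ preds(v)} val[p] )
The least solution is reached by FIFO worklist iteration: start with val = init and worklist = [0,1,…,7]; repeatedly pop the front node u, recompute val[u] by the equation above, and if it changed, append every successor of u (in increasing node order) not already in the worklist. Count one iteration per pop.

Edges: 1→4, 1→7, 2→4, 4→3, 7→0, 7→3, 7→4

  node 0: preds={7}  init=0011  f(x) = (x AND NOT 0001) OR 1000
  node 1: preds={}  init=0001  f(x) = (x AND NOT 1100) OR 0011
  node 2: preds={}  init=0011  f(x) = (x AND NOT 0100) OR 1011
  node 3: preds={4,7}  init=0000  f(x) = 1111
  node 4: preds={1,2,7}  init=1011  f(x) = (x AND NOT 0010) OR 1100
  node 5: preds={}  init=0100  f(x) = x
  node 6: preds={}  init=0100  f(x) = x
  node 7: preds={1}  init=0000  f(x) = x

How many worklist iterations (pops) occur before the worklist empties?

Trace (11 dequeues):
  [1] u=0 | in 0000 | out 1011 | prev 0011 | push {}
  [2] u=1 | in 0000 | out 0011 | prev 0001 | push {}
  [3] u=2 | in 0000 | out 1011 | prev 0011 | push {}
  [4] u=3 | in 1011 | out 1111 | prev 0000 | push {}
  [5] u=4 | in 1011 | out 1111 | prev 1011 | push {3}
  [6] u=5 | in 0000 | out 0100 | ==
  [7] u=6 | in 0000 | out 0100 | ==
  [8] u=7 | in 0011 | out 0011 | prev 0000 | push {0,4}
  [9] u=3 | in 1111 | out 1111 | ==
  [10] u=0 | in 0011 | out 1011 | ==
  [11] u=4 | in 1011 | out 1111 | ==

Converged values:
  [0] 1011
  [1] 0011
  [2] 1011
  [3] 1111
  [4] 1111
  [5] 0100
  [6] 0100
  [7] 0011

11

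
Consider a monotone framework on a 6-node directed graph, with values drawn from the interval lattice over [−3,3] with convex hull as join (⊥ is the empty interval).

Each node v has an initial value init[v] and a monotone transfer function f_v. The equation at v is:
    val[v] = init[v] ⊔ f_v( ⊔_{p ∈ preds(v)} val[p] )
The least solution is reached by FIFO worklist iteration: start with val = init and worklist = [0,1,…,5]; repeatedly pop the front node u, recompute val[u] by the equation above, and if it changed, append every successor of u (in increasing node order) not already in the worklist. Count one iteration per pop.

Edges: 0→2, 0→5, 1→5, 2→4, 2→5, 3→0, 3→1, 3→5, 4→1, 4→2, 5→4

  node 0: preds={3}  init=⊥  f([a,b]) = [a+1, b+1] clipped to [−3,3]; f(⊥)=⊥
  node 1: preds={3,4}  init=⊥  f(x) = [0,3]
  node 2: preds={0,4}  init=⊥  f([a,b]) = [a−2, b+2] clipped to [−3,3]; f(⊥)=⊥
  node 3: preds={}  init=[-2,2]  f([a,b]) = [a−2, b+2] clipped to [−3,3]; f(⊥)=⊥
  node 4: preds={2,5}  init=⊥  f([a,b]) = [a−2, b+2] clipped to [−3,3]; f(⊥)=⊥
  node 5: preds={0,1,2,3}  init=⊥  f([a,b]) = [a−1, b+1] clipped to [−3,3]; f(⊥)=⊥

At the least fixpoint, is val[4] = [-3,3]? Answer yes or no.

Iteration log — 9 steps:
  step 1. node 0  ⊔preds=[-2,2]  new=[-1,3]  old=⊥  +wl: 
  step 2. node 1  ⊔preds=[-2,2]  new=[0,3]  old=⊥  +wl: 
  step 3. node 2  ⊔preds=[-1,3]  new=[-3,3]  old=⊥  +wl: 
  step 4. node 3  ⊔preds=⊥  new=[-2,2]  stable
  step 5. node 4  ⊔preds=[-3,3]  new=[-3,3]  old=⊥  +wl: 1,2
  step 6. node 5  ⊔preds=[-3,3]  new=[-3,3]  old=⊥  +wl: 4
  step 7. node 1  ⊔preds=[-3,3]  new=[0,3]  stable
  step 8. node 2  ⊔preds=[-3,3]  new=[-3,3]  stable
  step 9. node 4  ⊔preds=[-3,3]  new=[-3,3]  stable

Least fixpoint reached:
  node 0: [-1,3]
  node 1: [0,3]
  node 2: [-3,3]
  node 3: [-2,2]
  node 4: [-3,3]
  node 5: [-3,3]

yes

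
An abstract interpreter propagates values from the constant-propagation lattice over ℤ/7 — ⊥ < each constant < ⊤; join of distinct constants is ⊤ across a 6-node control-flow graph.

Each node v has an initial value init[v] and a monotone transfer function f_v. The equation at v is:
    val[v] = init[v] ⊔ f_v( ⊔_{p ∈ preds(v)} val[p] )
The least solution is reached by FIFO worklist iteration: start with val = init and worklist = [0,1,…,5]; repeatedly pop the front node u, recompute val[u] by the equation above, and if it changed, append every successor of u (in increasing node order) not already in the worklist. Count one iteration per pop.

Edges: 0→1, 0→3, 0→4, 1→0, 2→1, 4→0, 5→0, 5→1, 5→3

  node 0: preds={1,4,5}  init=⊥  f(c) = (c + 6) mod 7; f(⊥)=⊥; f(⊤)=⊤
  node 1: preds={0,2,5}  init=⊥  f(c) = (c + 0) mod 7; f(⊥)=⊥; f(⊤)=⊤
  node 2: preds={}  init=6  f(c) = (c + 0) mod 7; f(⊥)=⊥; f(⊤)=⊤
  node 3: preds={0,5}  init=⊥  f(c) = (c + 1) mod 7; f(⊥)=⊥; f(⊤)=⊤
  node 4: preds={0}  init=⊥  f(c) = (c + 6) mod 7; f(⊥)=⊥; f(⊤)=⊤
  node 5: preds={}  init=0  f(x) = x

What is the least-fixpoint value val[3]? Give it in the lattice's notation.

⊤

Trace (11 dequeues):
  [1] u=0 | in 0 | out 6 | prev ⊥ | push {}
  [2] u=1 | in ⊤ | out ⊤ | prev ⊥ | push {0}
  [3] u=2 | in ⊥ | out 6 | ==
  [4] u=3 | in ⊤ | out ⊤ | prev ⊥ | push {}
  [5] u=4 | in 6 | out 5 | prev ⊥ | push {}
  [6] u=5 | in ⊥ | out 0 | ==
  [7] u=0 | in ⊤ | out ⊤ | prev 6 | push {1,3,4}
  [8] u=1 | in ⊤ | out ⊤ | ==
  [9] u=3 | in ⊤ | out ⊤ | ==
  [10] u=4 | in ⊤ | out ⊤ | prev 5 | push {0}
  [11] u=0 | in ⊤ | out ⊤ | ==

Converged values:
  [0] ⊤
  [1] ⊤
  [2] 6
  [3] ⊤
  [4] ⊤
  [5] 0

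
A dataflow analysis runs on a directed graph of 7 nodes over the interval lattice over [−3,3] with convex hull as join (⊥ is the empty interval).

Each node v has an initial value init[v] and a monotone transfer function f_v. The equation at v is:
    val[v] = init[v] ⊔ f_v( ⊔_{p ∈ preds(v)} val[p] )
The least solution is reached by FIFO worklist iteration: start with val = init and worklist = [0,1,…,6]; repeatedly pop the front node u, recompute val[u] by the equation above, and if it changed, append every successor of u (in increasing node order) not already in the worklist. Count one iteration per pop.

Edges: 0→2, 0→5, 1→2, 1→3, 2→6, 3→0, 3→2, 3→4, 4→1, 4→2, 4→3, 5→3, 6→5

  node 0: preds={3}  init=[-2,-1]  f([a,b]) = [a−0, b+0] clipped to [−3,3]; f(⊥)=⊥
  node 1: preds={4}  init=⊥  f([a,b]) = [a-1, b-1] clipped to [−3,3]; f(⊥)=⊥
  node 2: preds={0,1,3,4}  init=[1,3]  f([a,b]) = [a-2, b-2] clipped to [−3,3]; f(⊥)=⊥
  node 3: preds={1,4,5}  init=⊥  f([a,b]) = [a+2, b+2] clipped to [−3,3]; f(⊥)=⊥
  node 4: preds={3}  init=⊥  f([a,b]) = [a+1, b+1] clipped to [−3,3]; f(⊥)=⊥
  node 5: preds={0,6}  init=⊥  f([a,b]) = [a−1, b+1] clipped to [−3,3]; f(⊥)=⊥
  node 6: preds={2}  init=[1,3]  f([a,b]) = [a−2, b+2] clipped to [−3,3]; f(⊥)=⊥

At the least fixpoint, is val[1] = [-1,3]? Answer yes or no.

Worklist (16 pops):
  #1 pop 0: in=⊥ → [-2,-1] (no change)
  #2 pop 1: in=⊥ → ⊥ (no change)
  #3 pop 2: in=[-2,-1] → [-3,3] (was [1,3]); enqueue []
  #4 pop 3: in=⊥ → ⊥ (no change)
  #5 pop 4: in=⊥ → ⊥ (no change)
  #6 pop 5: in=[-2,3] → [-3,3] (was ⊥); enqueue [3]
  #7 pop 6: in=[-3,3] → [-3,3] (was [1,3]); enqueue [5]
  #8 pop 3: in=[-3,3] → [-1,3] (was ⊥); enqueue [0,2,4]
  #9 pop 5: in=[-3,3] → [-3,3] (no change)
  #10 pop 0: in=[-1,3] → [-2,3] (was [-2,-1]); enqueue [5]
  #11 pop 2: in=[-2,3] → [-3,3] (no change)
  #12 pop 4: in=[-1,3] → [0,3] (was ⊥); enqueue [1,2,3]
  #13 pop 5: in=[-3,3] → [-3,3] (no change)
  #14 pop 1: in=[0,3] → [-1,2] (was ⊥); enqueue []
  #15 pop 2: in=[-2,3] → [-3,3] (no change)
  #16 pop 3: in=[-3,3] → [-1,3] (no change)

Fixpoint:
  val[0] = [-2,3]
  val[1] = [-1,2]
  val[2] = [-3,3]
  val[3] = [-1,3]
  val[4] = [0,3]
  val[5] = [-3,3]
  val[6] = [-3,3]

no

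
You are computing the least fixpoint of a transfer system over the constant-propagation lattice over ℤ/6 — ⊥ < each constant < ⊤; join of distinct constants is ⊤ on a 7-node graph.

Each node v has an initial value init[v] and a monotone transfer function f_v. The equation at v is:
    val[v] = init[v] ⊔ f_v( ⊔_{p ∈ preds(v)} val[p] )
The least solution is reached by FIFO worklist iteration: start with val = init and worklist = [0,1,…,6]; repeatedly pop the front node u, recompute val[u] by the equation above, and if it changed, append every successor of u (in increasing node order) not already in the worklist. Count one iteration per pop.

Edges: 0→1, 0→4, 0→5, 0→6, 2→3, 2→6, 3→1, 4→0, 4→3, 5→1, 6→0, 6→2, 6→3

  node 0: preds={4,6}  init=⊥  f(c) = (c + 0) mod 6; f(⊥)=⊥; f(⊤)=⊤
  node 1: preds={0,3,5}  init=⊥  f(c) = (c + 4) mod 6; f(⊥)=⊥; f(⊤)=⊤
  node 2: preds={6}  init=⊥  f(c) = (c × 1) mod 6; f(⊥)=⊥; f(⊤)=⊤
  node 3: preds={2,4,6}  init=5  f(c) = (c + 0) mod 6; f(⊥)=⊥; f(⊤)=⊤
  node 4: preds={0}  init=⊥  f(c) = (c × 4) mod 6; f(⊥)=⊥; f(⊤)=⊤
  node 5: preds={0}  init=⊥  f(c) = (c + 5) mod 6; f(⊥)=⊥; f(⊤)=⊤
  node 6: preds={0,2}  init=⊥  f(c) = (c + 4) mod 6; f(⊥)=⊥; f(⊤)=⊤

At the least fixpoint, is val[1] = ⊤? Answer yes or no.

no

Iteration log — 7 steps:
  step 1. node 0  ⊔preds=⊥  new=⊥  stable
  step 2. node 1  ⊔preds=5  new=3  old=⊥  +wl: 
  step 3. node 2  ⊔preds=⊥  new=⊥  stable
  step 4. node 3  ⊔preds=⊥  new=5  stable
  step 5. node 4  ⊔preds=⊥  new=⊥  stable
  step 6. node 5  ⊔preds=⊥  new=⊥  stable
  step 7. node 6  ⊔preds=⊥  new=⊥  stable

Least fixpoint reached:
  node 0: ⊥
  node 1: 3
  node 2: ⊥
  node 3: 5
  node 4: ⊥
  node 5: ⊥
  node 6: ⊥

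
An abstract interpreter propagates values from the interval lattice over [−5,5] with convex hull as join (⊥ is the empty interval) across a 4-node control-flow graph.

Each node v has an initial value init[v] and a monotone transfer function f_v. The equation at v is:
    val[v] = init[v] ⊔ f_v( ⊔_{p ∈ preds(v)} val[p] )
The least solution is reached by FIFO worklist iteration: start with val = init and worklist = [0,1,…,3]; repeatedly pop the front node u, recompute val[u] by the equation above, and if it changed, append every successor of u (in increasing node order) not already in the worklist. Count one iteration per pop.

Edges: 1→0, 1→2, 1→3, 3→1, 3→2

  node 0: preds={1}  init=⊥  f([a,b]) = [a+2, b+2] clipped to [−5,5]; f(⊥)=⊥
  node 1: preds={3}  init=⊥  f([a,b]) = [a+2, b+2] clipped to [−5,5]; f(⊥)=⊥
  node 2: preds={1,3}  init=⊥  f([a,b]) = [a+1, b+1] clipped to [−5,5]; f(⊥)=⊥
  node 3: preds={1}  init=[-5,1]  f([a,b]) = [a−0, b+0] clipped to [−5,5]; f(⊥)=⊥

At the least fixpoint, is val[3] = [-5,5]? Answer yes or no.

yes

Trace (11 dequeues):
  [1] u=0 | in ⊥ | out ⊥ | ==
  [2] u=1 | in [-5,1] | out [-3,3] | prev ⊥ | push {0}
  [3] u=2 | in [-5,3] | out [-4,4] | prev ⊥ | push {}
  [4] u=3 | in [-3,3] | out [-5,3] | prev [-5,1] | push {1,2}
  [5] u=0 | in [-3,3] | out [-1,5] | prev ⊥ | push {}
  [6] u=1 | in [-5,3] | out [-3,5] | prev [-3,3] | push {0,3}
  [7] u=2 | in [-5,5] | out [-4,5] | prev [-4,4] | push {}
  [8] u=0 | in [-3,5] | out [-1,5] | ==
  [9] u=3 | in [-3,5] | out [-5,5] | prev [-5,3] | push {1,2}
  [10] u=1 | in [-5,5] | out [-3,5] | ==
  [11] u=2 | in [-5,5] | out [-4,5] | ==

Converged values:
  [0] [-1,5]
  [1] [-3,5]
  [2] [-4,5]
  [3] [-5,5]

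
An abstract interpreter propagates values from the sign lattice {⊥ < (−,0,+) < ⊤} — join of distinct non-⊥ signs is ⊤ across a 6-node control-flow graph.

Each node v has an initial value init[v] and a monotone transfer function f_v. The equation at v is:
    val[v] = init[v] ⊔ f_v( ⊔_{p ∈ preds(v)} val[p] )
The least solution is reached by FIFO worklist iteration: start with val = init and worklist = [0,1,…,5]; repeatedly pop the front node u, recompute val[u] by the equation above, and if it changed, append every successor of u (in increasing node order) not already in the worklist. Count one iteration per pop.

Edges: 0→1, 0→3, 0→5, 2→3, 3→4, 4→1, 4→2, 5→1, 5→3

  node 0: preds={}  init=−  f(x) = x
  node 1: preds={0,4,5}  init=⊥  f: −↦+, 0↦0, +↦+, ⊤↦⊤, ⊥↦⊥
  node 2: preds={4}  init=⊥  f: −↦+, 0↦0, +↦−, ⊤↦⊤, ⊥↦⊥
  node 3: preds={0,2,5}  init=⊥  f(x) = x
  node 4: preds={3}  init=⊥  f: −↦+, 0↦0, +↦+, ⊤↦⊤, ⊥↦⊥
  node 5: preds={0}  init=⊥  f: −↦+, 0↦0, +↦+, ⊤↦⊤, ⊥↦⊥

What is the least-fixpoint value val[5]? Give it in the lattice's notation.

+

Trace (13 dequeues):
  [1] u=0 | in ⊥ | out − | ==
  [2] u=1 | in − | out + | prev ⊥ | push {}
  [3] u=2 | in ⊥ | out ⊥ | ==
  [4] u=3 | in − | out − | prev ⊥ | push {}
  [5] u=4 | in − | out + | prev ⊥ | push {1,2}
  [6] u=5 | in − | out + | prev ⊥ | push {3}
  [7] u=1 | in ⊤ | out ⊤ | prev + | push {}
  [8] u=2 | in + | out − | prev ⊥ | push {}
  [9] u=3 | in ⊤ | out ⊤ | prev − | push {4}
  [10] u=4 | in ⊤ | out ⊤ | prev + | push {1,2}
  [11] u=1 | in ⊤ | out ⊤ | ==
  [12] u=2 | in ⊤ | out ⊤ | prev − | push {3}
  [13] u=3 | in ⊤ | out ⊤ | ==

Converged values:
  [0] −
  [1] ⊤
  [2] ⊤
  [3] ⊤
  [4] ⊤
  [5] +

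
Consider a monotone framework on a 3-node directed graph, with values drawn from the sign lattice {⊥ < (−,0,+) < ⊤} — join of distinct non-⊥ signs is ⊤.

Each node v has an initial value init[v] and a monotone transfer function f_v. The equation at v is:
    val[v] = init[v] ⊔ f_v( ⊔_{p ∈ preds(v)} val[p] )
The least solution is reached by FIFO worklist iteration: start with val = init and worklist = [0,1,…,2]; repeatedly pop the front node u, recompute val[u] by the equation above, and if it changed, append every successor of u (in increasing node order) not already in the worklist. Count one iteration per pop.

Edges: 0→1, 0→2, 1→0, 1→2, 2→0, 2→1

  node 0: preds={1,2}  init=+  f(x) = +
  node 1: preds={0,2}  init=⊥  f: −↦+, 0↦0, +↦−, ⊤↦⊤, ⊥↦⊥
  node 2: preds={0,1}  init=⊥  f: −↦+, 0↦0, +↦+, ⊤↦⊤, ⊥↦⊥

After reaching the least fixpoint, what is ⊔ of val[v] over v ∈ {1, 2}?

Iteration log — 7 steps:
  step 1. node 0  ⊔preds=⊥  new=+  stable
  step 2. node 1  ⊔preds=+  new=−  old=⊥  +wl: 0
  step 3. node 2  ⊔preds=⊤  new=⊤  old=⊥  +wl: 1
  step 4. node 0  ⊔preds=⊤  new=+  stable
  step 5. node 1  ⊔preds=⊤  new=⊤  old=−  +wl: 0,2
  step 6. node 0  ⊔preds=⊤  new=+  stable
  step 7. node 2  ⊔preds=⊤  new=⊤  stable

Least fixpoint reached:
  node 0: +
  node 1: ⊤
  node 2: ⊤

⊤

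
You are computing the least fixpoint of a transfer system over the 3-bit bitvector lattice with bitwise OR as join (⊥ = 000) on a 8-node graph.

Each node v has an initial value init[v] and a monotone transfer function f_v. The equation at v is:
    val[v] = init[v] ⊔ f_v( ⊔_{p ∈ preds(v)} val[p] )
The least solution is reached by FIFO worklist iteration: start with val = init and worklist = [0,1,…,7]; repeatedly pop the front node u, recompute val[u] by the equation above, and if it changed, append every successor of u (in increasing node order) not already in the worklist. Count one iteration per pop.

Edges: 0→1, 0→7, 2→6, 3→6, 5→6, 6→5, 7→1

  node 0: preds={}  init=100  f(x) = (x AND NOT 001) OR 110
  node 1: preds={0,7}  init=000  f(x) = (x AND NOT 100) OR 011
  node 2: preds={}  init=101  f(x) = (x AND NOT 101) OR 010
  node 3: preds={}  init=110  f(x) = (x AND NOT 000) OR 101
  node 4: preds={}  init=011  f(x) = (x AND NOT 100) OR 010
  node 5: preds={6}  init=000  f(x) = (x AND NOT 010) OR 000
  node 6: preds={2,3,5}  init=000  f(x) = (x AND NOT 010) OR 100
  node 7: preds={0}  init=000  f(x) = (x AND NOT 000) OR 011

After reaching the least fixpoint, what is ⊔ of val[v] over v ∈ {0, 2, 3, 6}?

111

Iteration log — 11 steps:
  step 1. node 0  ⊔preds=000  new=110  old=100  +wl: 
  step 2. node 1  ⊔preds=110  new=011  old=000  +wl: 
  step 3. node 2  ⊔preds=000  new=111  old=101  +wl: 
  step 4. node 3  ⊔preds=000  new=111  old=110  +wl: 
  step 5. node 4  ⊔preds=000  new=011  stable
  step 6. node 5  ⊔preds=000  new=000  stable
  step 7. node 6  ⊔preds=111  new=101  old=000  +wl: 5
  step 8. node 7  ⊔preds=110  new=111  old=000  +wl: 1
  step 9. node 5  ⊔preds=101  new=101  old=000  +wl: 6
  step 10. node 1  ⊔preds=111  new=011  stable
  step 11. node 6  ⊔preds=111  new=101  stable

Least fixpoint reached:
  node 0: 110
  node 1: 011
  node 2: 111
  node 3: 111
  node 4: 011
  node 5: 101
  node 6: 101
  node 7: 111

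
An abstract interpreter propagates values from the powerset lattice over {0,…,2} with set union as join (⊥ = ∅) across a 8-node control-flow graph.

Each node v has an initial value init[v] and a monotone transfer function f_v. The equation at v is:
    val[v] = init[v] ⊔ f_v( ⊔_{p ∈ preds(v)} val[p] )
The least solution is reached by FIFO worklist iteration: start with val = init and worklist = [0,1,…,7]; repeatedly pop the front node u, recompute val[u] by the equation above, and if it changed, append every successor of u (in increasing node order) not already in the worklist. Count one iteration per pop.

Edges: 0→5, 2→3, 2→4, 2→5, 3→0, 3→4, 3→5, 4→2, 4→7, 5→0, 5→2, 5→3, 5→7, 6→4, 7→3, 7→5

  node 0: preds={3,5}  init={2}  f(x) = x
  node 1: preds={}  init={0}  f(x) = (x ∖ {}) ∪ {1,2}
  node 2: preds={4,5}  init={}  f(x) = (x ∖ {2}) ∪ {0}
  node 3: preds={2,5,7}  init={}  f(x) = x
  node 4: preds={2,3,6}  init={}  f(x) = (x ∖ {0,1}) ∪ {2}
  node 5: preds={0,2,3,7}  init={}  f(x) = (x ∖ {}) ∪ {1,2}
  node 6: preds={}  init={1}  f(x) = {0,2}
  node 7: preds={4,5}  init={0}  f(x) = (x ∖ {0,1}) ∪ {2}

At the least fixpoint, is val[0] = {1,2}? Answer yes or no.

no

Worklist (14 pops):
  #1 pop 0: in={} → {2} (no change)
  #2 pop 1: in={} → {0,1,2} (was {0}); enqueue []
  #3 pop 2: in={} → {0} (was {}); enqueue []
  #4 pop 3: in={0} → {0} (was {}); enqueue [0]
  #5 pop 4: in={0,1} → {2} (was {}); enqueue [2]
  #6 pop 5: in={0,2} → {0,1,2} (was {}); enqueue [3]
  #7 pop 6: in={} → {0,1,2} (was {1}); enqueue [4]
  #8 pop 7: in={0,1,2} → {0,2} (was {0}); enqueue [5]
  #9 pop 0: in={0,1,2} → {0,1,2} (was {2}); enqueue []
  #10 pop 2: in={0,1,2} → {0,1} (was {0}); enqueue []
  #11 pop 3: in={0,1,2} → {0,1,2} (was {0}); enqueue [0]
  #12 pop 4: in={0,1,2} → {2} (no change)
  #13 pop 5: in={0,1,2} → {0,1,2} (no change)
  #14 pop 0: in={0,1,2} → {0,1,2} (no change)

Fixpoint:
  val[0] = {0,1,2}
  val[1] = {0,1,2}
  val[2] = {0,1}
  val[3] = {0,1,2}
  val[4] = {2}
  val[5] = {0,1,2}
  val[6] = {0,1,2}
  val[7] = {0,2}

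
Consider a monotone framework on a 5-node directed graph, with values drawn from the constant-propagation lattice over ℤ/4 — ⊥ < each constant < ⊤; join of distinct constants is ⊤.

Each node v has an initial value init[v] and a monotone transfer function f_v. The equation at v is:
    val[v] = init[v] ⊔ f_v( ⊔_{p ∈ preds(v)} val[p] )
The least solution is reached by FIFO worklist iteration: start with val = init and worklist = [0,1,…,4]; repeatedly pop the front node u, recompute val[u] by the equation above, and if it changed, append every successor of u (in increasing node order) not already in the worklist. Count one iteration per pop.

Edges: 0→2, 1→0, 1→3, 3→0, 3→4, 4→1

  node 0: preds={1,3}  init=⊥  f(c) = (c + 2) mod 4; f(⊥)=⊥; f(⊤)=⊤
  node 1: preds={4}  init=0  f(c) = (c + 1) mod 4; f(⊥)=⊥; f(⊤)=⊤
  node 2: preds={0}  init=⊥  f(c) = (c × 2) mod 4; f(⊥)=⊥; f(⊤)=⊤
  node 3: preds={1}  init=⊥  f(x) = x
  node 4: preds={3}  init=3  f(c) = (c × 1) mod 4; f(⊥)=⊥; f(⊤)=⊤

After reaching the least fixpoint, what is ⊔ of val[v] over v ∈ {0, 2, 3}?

Iteration log — 12 steps:
  step 1. node 0  ⊔preds=0  new=2  old=⊥  +wl: 
  step 2. node 1  ⊔preds=3  new=0  stable
  step 3. node 2  ⊔preds=2  new=0  old=⊥  +wl: 
  step 4. node 3  ⊔preds=0  new=0  old=⊥  +wl: 0
  step 5. node 4  ⊔preds=0  new=⊤  old=3  +wl: 1
  step 6. node 0  ⊔preds=0  new=2  stable
  step 7. node 1  ⊔preds=⊤  new=⊤  old=0  +wl: 0,3
  step 8. node 0  ⊔preds=⊤  new=⊤  old=2  +wl: 2
  step 9. node 3  ⊔preds=⊤  new=⊤  old=0  +wl: 0,4
  step 10. node 2  ⊔preds=⊤  new=⊤  old=0  +wl: 
  step 11. node 0  ⊔preds=⊤  new=⊤  stable
  step 12. node 4  ⊔preds=⊤  new=⊤  stable

Least fixpoint reached:
  node 0: ⊤
  node 1: ⊤
  node 2: ⊤
  node 3: ⊤
  node 4: ⊤

⊤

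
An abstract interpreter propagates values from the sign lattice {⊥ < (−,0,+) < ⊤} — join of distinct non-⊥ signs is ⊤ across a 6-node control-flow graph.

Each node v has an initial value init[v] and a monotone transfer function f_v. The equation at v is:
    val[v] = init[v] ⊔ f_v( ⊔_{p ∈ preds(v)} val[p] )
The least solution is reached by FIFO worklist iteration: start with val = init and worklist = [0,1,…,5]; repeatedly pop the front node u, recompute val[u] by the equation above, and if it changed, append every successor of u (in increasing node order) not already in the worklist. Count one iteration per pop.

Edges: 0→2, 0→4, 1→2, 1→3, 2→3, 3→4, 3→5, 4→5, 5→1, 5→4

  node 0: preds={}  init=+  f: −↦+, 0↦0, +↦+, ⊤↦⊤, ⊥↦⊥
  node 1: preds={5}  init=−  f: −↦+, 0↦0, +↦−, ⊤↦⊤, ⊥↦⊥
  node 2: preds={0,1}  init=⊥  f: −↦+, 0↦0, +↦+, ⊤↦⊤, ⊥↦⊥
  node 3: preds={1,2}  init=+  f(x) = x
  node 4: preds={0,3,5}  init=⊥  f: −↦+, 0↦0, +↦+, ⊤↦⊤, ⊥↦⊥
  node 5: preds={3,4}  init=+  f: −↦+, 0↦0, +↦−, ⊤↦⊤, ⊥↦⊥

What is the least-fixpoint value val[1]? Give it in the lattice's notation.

⊤

Iteration log — 10 steps:
  step 1. node 0  ⊔preds=⊥  new=+  stable
  step 2. node 1  ⊔preds=+  new=−  stable
  step 3. node 2  ⊔preds=⊤  new=⊤  old=⊥  +wl: 
  step 4. node 3  ⊔preds=⊤  new=⊤  old=+  +wl: 
  step 5. node 4  ⊔preds=⊤  new=⊤  old=⊥  +wl: 
  step 6. node 5  ⊔preds=⊤  new=⊤  old=+  +wl: 1,4
  step 7. node 1  ⊔preds=⊤  new=⊤  old=−  +wl: 2,3
  step 8. node 4  ⊔preds=⊤  new=⊤  stable
  step 9. node 2  ⊔preds=⊤  new=⊤  stable
  step 10. node 3  ⊔preds=⊤  new=⊤  stable

Least fixpoint reached:
  node 0: +
  node 1: ⊤
  node 2: ⊤
  node 3: ⊤
  node 4: ⊤
  node 5: ⊤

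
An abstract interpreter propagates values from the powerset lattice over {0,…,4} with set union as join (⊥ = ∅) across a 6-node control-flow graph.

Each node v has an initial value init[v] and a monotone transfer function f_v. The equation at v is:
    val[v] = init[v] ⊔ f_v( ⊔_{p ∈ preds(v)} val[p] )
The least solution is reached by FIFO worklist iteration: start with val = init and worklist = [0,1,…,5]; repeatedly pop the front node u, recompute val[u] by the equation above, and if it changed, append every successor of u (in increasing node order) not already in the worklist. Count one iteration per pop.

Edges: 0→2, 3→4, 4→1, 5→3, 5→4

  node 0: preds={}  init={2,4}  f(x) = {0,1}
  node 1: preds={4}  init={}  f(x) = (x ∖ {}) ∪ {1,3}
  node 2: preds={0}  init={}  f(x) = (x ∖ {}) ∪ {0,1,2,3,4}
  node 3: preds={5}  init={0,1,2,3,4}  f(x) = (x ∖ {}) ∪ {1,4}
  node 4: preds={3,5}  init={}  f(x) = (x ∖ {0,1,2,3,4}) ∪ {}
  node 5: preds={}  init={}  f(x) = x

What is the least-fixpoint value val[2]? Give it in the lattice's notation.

Trace (6 dequeues):
  [1] u=0 | in {} | out {0,1,2,4} | prev {2,4} | push {}
  [2] u=1 | in {} | out {1,3} | prev {} | push {}
  [3] u=2 | in {0,1,2,4} | out {0,1,2,3,4} | prev {} | push {}
  [4] u=3 | in {} | out {0,1,2,3,4} | ==
  [5] u=4 | in {0,1,2,3,4} | out {} | ==
  [6] u=5 | in {} | out {} | ==

Converged values:
  [0] {0,1,2,4}
  [1] {1,3}
  [2] {0,1,2,3,4}
  [3] {0,1,2,3,4}
  [4] {}
  [5] {}

{0,1,2,3,4}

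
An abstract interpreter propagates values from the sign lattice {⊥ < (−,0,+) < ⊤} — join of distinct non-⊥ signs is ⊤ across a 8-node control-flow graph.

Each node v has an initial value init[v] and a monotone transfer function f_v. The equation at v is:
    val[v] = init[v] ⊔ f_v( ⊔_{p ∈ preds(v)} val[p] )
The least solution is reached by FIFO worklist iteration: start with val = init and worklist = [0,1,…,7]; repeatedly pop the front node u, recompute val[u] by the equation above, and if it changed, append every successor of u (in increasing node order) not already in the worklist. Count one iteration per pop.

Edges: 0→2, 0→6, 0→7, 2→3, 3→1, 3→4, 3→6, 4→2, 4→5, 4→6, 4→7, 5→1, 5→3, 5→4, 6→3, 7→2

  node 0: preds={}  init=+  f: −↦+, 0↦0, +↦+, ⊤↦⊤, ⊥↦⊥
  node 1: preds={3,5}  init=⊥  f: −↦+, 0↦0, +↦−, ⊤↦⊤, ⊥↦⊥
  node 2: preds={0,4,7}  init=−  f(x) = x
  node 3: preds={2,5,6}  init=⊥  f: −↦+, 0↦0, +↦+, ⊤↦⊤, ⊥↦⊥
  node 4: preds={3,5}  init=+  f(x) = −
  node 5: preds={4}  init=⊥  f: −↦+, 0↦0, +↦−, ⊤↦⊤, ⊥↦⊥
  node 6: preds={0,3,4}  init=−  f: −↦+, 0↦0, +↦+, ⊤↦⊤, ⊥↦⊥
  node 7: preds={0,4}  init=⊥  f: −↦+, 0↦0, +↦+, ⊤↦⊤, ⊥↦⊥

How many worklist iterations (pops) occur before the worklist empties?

12

Worklist (12 pops):
  #1 pop 0: in=⊥ → + (no change)
  #2 pop 1: in=⊥ → ⊥ (no change)
  #3 pop 2: in=+ → ⊤ (was −); enqueue []
  #4 pop 3: in=⊤ → ⊤ (was ⊥); enqueue [1]
  #5 pop 4: in=⊤ → ⊤ (was +); enqueue [2]
  #6 pop 5: in=⊤ → ⊤ (was ⊥); enqueue [3,4]
  #7 pop 6: in=⊤ → ⊤ (was −); enqueue []
  #8 pop 7: in=⊤ → ⊤ (was ⊥); enqueue []
  #9 pop 1: in=⊤ → ⊤ (was ⊥); enqueue []
  #10 pop 2: in=⊤ → ⊤ (no change)
  #11 pop 3: in=⊤ → ⊤ (no change)
  #12 pop 4: in=⊤ → ⊤ (no change)

Fixpoint:
  val[0] = +
  val[1] = ⊤
  val[2] = ⊤
  val[3] = ⊤
  val[4] = ⊤
  val[5] = ⊤
  val[6] = ⊤
  val[7] = ⊤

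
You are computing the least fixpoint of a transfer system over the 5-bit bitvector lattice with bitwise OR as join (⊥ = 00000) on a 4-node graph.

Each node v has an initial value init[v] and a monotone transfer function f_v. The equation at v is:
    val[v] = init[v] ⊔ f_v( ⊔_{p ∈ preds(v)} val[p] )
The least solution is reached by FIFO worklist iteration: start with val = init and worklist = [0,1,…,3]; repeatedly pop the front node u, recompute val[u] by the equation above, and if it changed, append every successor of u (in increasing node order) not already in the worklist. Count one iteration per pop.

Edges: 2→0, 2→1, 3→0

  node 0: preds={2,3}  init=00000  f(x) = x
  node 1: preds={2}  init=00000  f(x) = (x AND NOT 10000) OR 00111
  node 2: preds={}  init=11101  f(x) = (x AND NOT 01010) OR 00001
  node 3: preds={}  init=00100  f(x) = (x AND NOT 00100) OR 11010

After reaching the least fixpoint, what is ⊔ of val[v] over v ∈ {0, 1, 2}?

11111

Worklist (5 pops):
  #1 pop 0: in=11101 → 11101 (was 00000); enqueue []
  #2 pop 1: in=11101 → 01111 (was 00000); enqueue []
  #3 pop 2: in=00000 → 11101 (no change)
  #4 pop 3: in=00000 → 11110 (was 00100); enqueue [0]
  #5 pop 0: in=11111 → 11111 (was 11101); enqueue []

Fixpoint:
  val[0] = 11111
  val[1] = 01111
  val[2] = 11101
  val[3] = 11110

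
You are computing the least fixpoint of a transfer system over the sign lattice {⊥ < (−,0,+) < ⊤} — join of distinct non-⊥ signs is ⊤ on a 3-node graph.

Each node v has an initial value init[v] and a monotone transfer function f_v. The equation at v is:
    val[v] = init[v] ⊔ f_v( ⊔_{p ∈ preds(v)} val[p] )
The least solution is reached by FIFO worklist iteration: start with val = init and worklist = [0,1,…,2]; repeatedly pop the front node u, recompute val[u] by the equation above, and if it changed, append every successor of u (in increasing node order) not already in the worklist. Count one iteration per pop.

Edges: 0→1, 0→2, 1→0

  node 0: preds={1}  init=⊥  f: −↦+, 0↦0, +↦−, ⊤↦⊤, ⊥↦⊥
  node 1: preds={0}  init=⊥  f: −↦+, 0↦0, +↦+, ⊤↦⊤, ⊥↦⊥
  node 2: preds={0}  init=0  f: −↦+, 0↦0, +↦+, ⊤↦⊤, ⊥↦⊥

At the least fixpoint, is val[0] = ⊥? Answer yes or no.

yes

Trace (3 dequeues):
  [1] u=0 | in ⊥ | out ⊥ | ==
  [2] u=1 | in ⊥ | out ⊥ | ==
  [3] u=2 | in ⊥ | out 0 | ==

Converged values:
  [0] ⊥
  [1] ⊥
  [2] 0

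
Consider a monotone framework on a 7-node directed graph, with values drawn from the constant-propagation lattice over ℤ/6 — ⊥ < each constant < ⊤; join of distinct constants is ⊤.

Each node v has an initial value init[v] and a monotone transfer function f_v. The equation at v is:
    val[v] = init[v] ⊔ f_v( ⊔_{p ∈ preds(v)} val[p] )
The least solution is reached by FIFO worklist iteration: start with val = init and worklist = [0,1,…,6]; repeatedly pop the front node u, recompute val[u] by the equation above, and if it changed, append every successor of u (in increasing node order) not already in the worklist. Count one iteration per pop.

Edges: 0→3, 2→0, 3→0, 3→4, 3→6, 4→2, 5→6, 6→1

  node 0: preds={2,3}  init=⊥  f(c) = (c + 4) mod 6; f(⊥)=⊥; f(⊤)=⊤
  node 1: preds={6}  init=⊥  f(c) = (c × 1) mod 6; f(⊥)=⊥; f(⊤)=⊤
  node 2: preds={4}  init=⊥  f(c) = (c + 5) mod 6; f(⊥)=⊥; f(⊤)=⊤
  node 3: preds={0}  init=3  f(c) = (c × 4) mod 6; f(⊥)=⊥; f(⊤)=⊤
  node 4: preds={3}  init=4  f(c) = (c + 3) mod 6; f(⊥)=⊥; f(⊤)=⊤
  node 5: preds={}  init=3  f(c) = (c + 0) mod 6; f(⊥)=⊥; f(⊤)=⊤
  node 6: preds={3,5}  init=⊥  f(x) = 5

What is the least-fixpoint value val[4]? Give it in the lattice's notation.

Iteration log — 12 steps:
  step 1. node 0  ⊔preds=3  new=1  old=⊥  +wl: 
  step 2. node 1  ⊔preds=⊥  new=⊥  stable
  step 3. node 2  ⊔preds=4  new=3  old=⊥  +wl: 0
  step 4. node 3  ⊔preds=1  new=⊤  old=3  +wl: 
  step 5. node 4  ⊔preds=⊤  new=⊤  old=4  +wl: 2
  step 6. node 5  ⊔preds=⊥  new=3  stable
  step 7. node 6  ⊔preds=⊤  new=5  old=⊥  +wl: 1
  step 8. node 0  ⊔preds=⊤  new=⊤  old=1  +wl: 3
  step 9. node 2  ⊔preds=⊤  new=⊤  old=3  +wl: 0
  step 10. node 1  ⊔preds=5  new=5  old=⊥  +wl: 
  step 11. node 3  ⊔preds=⊤  new=⊤  stable
  step 12. node 0  ⊔preds=⊤  new=⊤  stable

Least fixpoint reached:
  node 0: ⊤
  node 1: 5
  node 2: ⊤
  node 3: ⊤
  node 4: ⊤
  node 5: 3
  node 6: 5

⊤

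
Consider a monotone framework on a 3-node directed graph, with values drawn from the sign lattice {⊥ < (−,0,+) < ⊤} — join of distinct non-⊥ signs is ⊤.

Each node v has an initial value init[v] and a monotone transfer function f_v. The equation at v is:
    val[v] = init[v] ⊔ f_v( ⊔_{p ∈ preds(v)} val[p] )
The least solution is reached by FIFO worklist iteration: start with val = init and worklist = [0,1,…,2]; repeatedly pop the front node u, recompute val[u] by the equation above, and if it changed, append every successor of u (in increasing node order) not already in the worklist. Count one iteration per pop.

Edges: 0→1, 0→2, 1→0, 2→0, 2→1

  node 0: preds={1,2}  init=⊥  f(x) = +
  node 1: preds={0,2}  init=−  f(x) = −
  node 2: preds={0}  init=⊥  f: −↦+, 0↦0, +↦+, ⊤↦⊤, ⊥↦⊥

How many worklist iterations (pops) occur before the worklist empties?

5

Iteration log — 5 steps:
  step 1. node 0  ⊔preds=−  new=+  old=⊥  +wl: 
  step 2. node 1  ⊔preds=+  new=−  stable
  step 3. node 2  ⊔preds=+  new=+  old=⊥  +wl: 0,1
  step 4. node 0  ⊔preds=⊤  new=+  stable
  step 5. node 1  ⊔preds=+  new=−  stable

Least fixpoint reached:
  node 0: +
  node 1: −
  node 2: +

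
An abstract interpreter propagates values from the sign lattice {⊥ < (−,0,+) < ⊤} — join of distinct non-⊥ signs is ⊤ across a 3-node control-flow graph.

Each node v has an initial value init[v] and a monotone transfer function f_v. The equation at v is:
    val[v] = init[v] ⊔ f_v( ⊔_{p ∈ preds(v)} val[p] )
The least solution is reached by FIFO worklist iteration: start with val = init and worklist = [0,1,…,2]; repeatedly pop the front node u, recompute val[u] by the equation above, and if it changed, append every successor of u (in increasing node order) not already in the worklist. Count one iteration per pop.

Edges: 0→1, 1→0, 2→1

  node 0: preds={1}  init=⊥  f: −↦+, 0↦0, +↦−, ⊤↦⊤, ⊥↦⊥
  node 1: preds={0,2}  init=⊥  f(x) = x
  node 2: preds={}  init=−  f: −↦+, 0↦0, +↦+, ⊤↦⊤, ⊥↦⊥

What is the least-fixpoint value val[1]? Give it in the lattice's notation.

Worklist (7 pops):
  #1 pop 0: in=⊥ → ⊥ (no change)
  #2 pop 1: in=− → − (was ⊥); enqueue [0]
  #3 pop 2: in=⊥ → − (no change)
  #4 pop 0: in=− → + (was ⊥); enqueue [1]
  #5 pop 1: in=⊤ → ⊤ (was −); enqueue [0]
  #6 pop 0: in=⊤ → ⊤ (was +); enqueue [1]
  #7 pop 1: in=⊤ → ⊤ (no change)

Fixpoint:
  val[0] = ⊤
  val[1] = ⊤
  val[2] = −

⊤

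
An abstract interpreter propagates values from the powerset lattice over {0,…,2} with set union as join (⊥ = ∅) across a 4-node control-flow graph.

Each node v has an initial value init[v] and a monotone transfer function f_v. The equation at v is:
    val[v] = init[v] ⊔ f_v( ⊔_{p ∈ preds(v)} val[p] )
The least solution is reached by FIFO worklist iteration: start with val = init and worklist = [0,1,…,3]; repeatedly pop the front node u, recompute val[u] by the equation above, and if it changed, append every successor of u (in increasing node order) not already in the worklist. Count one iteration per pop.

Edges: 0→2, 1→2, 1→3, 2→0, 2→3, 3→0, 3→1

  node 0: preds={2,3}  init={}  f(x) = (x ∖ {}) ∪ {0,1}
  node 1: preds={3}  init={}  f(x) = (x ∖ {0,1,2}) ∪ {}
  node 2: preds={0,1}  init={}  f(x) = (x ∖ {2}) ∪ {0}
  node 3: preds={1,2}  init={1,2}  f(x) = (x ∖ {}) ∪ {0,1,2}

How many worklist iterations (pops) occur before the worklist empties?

Trace (6 dequeues):
  [1] u=0 | in {1,2} | out {0,1,2} | prev {} | push {}
  [2] u=1 | in {1,2} | out {} | ==
  [3] u=2 | in {0,1,2} | out {0,1} | prev {} | push {0}
  [4] u=3 | in {0,1} | out {0,1,2} | prev {1,2} | push {1}
  [5] u=0 | in {0,1,2} | out {0,1,2} | ==
  [6] u=1 | in {0,1,2} | out {} | ==

Converged values:
  [0] {0,1,2}
  [1] {}
  [2] {0,1}
  [3] {0,1,2}

6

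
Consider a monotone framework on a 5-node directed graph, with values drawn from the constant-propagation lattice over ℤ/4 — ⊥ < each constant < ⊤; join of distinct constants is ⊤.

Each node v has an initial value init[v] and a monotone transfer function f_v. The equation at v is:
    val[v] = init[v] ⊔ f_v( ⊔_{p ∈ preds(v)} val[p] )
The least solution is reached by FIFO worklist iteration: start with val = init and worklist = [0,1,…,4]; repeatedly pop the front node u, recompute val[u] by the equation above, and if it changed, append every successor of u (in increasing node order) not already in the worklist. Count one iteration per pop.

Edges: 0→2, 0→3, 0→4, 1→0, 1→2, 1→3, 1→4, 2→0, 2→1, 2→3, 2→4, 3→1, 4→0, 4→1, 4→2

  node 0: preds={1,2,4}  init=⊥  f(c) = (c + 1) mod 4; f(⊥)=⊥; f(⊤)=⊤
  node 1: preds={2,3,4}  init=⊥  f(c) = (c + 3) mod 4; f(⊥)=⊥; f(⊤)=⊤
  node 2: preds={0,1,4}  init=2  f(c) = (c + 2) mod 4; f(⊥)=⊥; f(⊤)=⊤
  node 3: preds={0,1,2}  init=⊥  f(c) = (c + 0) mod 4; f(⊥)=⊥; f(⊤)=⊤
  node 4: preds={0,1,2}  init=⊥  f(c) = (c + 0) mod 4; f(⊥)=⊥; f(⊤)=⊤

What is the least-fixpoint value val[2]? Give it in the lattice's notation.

Iteration log — 11 steps:
  step 1. node 0  ⊔preds=2  new=3  old=⊥  +wl: 
  step 2. node 1  ⊔preds=2  new=1  old=⊥  +wl: 0
  step 3. node 2  ⊔preds=⊤  new=⊤  old=2  +wl: 1
  step 4. node 3  ⊔preds=⊤  new=⊤  old=⊥  +wl: 
  step 5. node 4  ⊔preds=⊤  new=⊤  old=⊥  +wl: 2
  step 6. node 0  ⊔preds=⊤  new=⊤  old=3  +wl: 3,4
  step 7. node 1  ⊔preds=⊤  new=⊤  old=1  +wl: 0
  step 8. node 2  ⊔preds=⊤  new=⊤  stable
  step 9. node 3  ⊔preds=⊤  new=⊤  stable
  step 10. node 4  ⊔preds=⊤  new=⊤  stable
  step 11. node 0  ⊔preds=⊤  new=⊤  stable

Least fixpoint reached:
  node 0: ⊤
  node 1: ⊤
  node 2: ⊤
  node 3: ⊤
  node 4: ⊤

⊤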